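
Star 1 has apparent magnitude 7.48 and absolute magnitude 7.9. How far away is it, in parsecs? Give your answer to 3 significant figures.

m − M = 5 log₁₀(d/10 pc)
7.48 − (7.9) = -0.42 = 5 log₁₀(d/10)
d = 10 × 10^(-0.42/5) = 10 × 10^-0.084 = 8.241 pc.

8.24 pc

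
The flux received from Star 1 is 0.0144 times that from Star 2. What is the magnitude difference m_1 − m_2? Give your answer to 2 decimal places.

4.60

m_1 − m_2 = −2.5 log₁₀(F_1/F_2) = −2.5 log₁₀(0.0144) = −2.5 × (-1.842) = 4.604.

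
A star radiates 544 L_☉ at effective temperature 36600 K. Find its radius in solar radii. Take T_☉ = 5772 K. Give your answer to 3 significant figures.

R/R_☉ = √(L/L_☉) / (T/T_☉)² = √(544) / (6.341)²
       = 23.32 / 40.21 = 0.5801.

0.580 solar radii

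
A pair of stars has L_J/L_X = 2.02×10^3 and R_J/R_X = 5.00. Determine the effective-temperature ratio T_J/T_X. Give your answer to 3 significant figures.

3.00

L ∝ R²T⁴ gives T ∝ (L/R²)^(1/4), so
T_J/T_X = (2.02×10^3 / 5.00²)^(1/4) = (80.80)^(1/4) = 2.998.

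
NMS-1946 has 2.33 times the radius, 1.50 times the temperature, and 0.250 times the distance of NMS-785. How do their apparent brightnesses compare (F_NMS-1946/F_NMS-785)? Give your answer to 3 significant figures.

L_NMS-1946/L_NMS-785 = (R_NMS-1946/R_NMS-785)²(T_NMS-1946/T_NMS-785)⁴ = (2.33)² × (1.50)⁴ = 27.48.
F_NMS-1946/F_NMS-785 = (L_NMS-1946/L_NMS-785)/(d_NMS-1946/d_NMS-785)² = 27.48 / (0.250)² = 439.7.

440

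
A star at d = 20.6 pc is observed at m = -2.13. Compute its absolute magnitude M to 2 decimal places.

M = m − 5 log₁₀(d/10 pc) = -2.13 − 5 log₁₀(20.6/10)
  = -2.13 − 5 × 0.314 = -2.13 − 1.57 = -3.70.

-3.70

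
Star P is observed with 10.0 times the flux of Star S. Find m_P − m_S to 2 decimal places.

m_P − m_S = −2.5 log₁₀(F_P/F_S) = −2.5 log₁₀(10.0) = −2.5 × (1.000) = -2.500.

-2.50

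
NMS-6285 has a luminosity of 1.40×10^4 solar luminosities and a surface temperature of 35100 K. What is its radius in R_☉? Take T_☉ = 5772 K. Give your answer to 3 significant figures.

R/R_☉ = √(L/L_☉) / (T/T_☉)² = √(1.40×10^4) / (6.081)²
       = 118.3 / 36.98 = 3.200.

3.20 R_☉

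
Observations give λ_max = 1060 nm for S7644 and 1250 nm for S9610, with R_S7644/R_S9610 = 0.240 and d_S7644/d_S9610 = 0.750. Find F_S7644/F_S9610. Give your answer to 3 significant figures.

0.198

Wien's law: T_S7644/T_S9610 = λ_S9610/λ_S7644 = 1250/1060 = 1.179.
L_S7644/L_S9610 = (R_S7644/R_S9610)²(T_S7644/T_S9610)⁴ = (0.240)²(1.179)⁴ = 0.1114.
F_S7644/F_S9610 = (L_S7644/L_S9610)/(d_S7644/d_S9610)² = 0.1114/(0.750)² = 0.1980.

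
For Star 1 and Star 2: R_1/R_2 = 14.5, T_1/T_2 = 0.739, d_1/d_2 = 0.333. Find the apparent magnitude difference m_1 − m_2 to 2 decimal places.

L_1/L_2 = (14.5)²(0.739)⁴ = 62.71.
F_1/F_2 = (L_1/L_2)/(d_1/d_2)² = 62.71/0.1109 = 565.5.
m_1 − m_2 = −2.5 log₁₀(565.5) = -6.88.

-6.88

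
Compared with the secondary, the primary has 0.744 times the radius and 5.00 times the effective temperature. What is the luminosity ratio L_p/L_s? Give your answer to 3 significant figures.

346

From the Stefan–Boltzmann law, L ∝ R²T⁴, so
L_p/L_s = (R_p/R_s)² (T_p/T_s)⁴ = (0.744)² × (5.00)⁴ = 0.5535 × 625.0 = 346.0.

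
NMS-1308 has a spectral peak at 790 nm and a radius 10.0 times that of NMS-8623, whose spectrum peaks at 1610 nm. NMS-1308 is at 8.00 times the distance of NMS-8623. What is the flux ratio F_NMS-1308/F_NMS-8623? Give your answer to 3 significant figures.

Wien's law: T_NMS-1308/T_NMS-8623 = λ_NMS-8623/λ_NMS-1308 = 1610/790 = 2.038.
L_NMS-1308/L_NMS-8623 = (R_NMS-1308/R_NMS-8623)²(T_NMS-1308/T_NMS-8623)⁴ = (10.0)²(2.038)⁴ = 1725.
F_NMS-1308/F_NMS-8623 = (L_NMS-1308/L_NMS-8623)/(d_NMS-1308/d_NMS-8623)² = 1725/(8.00)² = 26.95.

27.0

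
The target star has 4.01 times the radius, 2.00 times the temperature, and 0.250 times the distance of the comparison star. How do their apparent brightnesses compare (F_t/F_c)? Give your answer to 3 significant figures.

L_t/L_c = (R_t/R_c)²(T_t/T_c)⁴ = (4.01)² × (2.00)⁴ = 257.3.
F_t/F_c = (L_t/L_c)/(d_t/d_c)² = 257.3 / (0.250)² = 4117.

4.12×10^3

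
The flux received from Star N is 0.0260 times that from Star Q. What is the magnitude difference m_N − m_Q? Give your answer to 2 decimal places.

m_N − m_Q = −2.5 log₁₀(F_N/F_Q) = −2.5 log₁₀(0.0260) = −2.5 × (-1.585) = 3.963.

3.96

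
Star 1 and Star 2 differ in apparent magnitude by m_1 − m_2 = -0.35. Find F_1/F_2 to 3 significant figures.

F_1/F_2 = 10^(−(m_1 − m_2)/2.5) = 10^(0.35/2.5) = 10^0.140 = 1.380.

1.38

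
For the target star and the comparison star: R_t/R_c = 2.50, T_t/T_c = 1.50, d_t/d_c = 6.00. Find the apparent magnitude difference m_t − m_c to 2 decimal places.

L_t/L_c = (2.50)²(1.50)⁴ = 31.64.
F_t/F_c = (L_t/L_c)/(d_t/d_c)² = 31.64/36.00 = 0.8789.
m_t − m_c = −2.5 log₁₀(0.8789) = 0.14.

0.14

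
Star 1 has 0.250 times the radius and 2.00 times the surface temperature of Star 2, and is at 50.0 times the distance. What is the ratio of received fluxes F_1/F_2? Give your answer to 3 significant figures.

L_1/L_2 = (R_1/R_2)²(T_1/T_2)⁴ = (0.250)² × (2.00)⁴ = 1.000.
F_1/F_2 = (L_1/L_2)/(d_1/d_2)² = 1.000 / (50.0)² = 4.000×10^-4.

4.00×10^-4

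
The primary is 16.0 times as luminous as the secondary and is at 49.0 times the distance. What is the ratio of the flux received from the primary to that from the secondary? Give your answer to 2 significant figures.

F = L/(4πd²), so F_p/F_s = (L_p/L_s) / (d_p/d_s)²
= 16.0 / (49.0)² = 16.0 / 2401 = 0.006664.

0.0067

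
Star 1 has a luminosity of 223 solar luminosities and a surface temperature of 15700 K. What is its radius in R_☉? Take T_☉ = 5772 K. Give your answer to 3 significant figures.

2.02 R_☉

R/R_☉ = √(L/L_☉) / (T/T_☉)² = √(223) / (2.720)²
       = 14.93 / 7.399 = 2.018.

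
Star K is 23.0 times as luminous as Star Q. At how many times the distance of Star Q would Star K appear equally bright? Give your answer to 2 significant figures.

Equal flux requires L_K/d_K² = L_Q/d_Q², so d_K/d_Q = √(L_K/L_Q)
= √(23.0) = 4.796.

4.8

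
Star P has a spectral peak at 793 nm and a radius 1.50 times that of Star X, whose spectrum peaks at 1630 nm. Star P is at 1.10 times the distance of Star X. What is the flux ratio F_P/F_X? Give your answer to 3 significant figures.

Wien's law: T_P/T_X = λ_X/λ_P = 1630/793 = 2.055.
L_P/L_X = (R_P/R_X)²(T_P/T_X)⁴ = (1.50)²(2.055)⁴ = 40.16.
F_P/F_X = (L_P/L_X)/(d_P/d_X)² = 40.16/(1.10)² = 33.19.

33.2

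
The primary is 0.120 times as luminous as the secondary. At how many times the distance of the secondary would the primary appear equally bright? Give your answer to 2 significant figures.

0.35

Equal flux requires L_p/d_p² = L_s/d_s², so d_p/d_s = √(L_p/L_s)
= √(0.120) = 0.3464.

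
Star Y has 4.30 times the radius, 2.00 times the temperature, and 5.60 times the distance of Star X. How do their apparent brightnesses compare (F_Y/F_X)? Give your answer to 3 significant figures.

9.43

L_Y/L_X = (R_Y/R_X)²(T_Y/T_X)⁴ = (4.30)² × (2.00)⁴ = 295.8.
F_Y/F_X = (L_Y/L_X)/(d_Y/d_X)² = 295.8 / (5.60)² = 9.434.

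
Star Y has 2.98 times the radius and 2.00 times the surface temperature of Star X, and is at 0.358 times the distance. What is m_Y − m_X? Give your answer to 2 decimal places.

-7.61

L_Y/L_X = (2.98)²(2.00)⁴ = 142.1.
F_Y/F_X = (L_Y/L_X)/(d_Y/d_X)² = 142.1/0.1282 = 1109.
m_Y − m_X = −2.5 log₁₀(1109) = -7.61.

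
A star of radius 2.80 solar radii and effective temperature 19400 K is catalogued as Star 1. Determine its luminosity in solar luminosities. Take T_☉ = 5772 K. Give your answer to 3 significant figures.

L/L_☉ = (R/R_☉)² (T/T_☉)⁴ = (2.80)² × (19400/5772)⁴
       = 7.840 × (3.361)⁴ = 7.840 × 127.6 = 1001.

1.00×10^3 solar luminosities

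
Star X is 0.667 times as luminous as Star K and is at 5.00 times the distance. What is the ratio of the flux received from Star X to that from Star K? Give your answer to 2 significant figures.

F = L/(4πd²), so F_X/F_K = (L_X/L_K) / (d_X/d_K)²
= 0.667 / (5.00)² = 0.667 / 25.00 = 0.02668.

0.027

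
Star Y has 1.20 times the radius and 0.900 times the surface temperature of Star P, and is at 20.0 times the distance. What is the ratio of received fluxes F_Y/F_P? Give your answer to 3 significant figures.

0.00236

L_Y/L_P = (R_Y/R_P)²(T_Y/T_P)⁴ = (1.20)² × (0.900)⁴ = 0.9448.
F_Y/F_P = (L_Y/L_P)/(d_Y/d_P)² = 0.9448 / (20.0)² = 0.002362.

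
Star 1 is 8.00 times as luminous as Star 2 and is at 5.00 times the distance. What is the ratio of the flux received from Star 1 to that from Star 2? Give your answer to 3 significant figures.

0.320

F = L/(4πd²), so F_1/F_2 = (L_1/L_2) / (d_1/d_2)²
= 8.00 / (5.00)² = 8.00 / 25.00 = 0.3200.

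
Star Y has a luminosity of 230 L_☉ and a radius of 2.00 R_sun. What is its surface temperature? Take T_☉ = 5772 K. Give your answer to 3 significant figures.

T/T_☉ = (L/L_☉)^(1/4) / (R/R_☉)^(1/2)
T = 5772 × (230)^(1/4) / √(2.00) = 5772 × 3.894 / 1.414 = 1.589×10^4 K.

1.59×10^4 K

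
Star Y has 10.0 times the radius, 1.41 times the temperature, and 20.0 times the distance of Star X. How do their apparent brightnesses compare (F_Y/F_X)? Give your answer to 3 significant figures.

0.988

L_Y/L_X = (R_Y/R_X)²(T_Y/T_X)⁴ = (10.0)² × (1.41)⁴ = 395.3.
F_Y/F_X = (L_Y/L_X)/(d_Y/d_X)² = 395.3 / (20.0)² = 0.9881.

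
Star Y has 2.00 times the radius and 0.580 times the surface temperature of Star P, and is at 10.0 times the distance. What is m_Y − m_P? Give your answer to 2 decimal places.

5.86

L_Y/L_P = (2.00)²(0.580)⁴ = 0.4527.
F_Y/F_P = (L_Y/L_P)/(d_Y/d_P)² = 0.4527/100.0 = 0.004527.
m_Y − m_P = −2.5 log₁₀(0.004527) = 5.86.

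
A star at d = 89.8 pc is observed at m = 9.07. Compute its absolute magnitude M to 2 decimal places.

4.30

M = m − 5 log₁₀(d/10 pc) = 9.07 − 5 log₁₀(89.8/10)
  = 9.07 − 5 × 0.953 = 9.07 − 4.77 = 4.30.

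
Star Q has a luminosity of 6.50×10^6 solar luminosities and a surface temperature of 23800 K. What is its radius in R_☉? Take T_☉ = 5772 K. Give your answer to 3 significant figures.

R/R_☉ = √(L/L_☉) / (T/T_☉)² = √(6.50×10^6) / (4.123)²
       = 2550 / 17.00 = 150.0.

150 R_☉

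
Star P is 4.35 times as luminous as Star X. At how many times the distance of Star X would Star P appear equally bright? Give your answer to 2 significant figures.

2.1

Equal flux requires L_P/d_P² = L_X/d_X², so d_P/d_X = √(L_P/L_X)
= √(4.35) = 2.086.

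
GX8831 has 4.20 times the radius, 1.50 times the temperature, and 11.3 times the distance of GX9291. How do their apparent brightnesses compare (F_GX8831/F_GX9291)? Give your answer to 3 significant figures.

L_GX8831/L_GX9291 = (R_GX8831/R_GX9291)²(T_GX8831/T_GX9291)⁴ = (4.20)² × (1.50)⁴ = 89.30.
F_GX8831/F_GX9291 = (L_GX8831/L_GX9291)/(d_GX8831/d_GX9291)² = 89.30 / (11.3)² = 0.6994.

0.699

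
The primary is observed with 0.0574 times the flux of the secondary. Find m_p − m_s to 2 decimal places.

3.10

m_p − m_s = −2.5 log₁₀(F_p/F_s) = −2.5 log₁₀(0.0574) = −2.5 × (-1.241) = 3.103.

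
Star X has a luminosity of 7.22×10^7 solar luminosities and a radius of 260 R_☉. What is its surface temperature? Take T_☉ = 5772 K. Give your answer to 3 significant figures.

T/T_☉ = (L/L_☉)^(1/4) / (R/R_☉)^(1/2)
T = 5772 × (7.22×10^7)^(1/4) / √(260) = 5772 × 92.18 / 16.12 = 3.300×10^4 K.

3.30×10^4 K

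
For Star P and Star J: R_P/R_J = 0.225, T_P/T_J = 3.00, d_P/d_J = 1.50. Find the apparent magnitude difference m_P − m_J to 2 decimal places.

-0.65

L_P/L_J = (0.225)²(3.00)⁴ = 4.101.
F_P/F_J = (L_P/L_J)/(d_P/d_J)² = 4.101/2.250 = 1.823.
m_P − m_J = −2.5 log₁₀(1.823) = -0.65.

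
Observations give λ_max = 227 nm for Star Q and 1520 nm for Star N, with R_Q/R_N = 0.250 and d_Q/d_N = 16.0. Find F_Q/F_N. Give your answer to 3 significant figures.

Wien's law: T_Q/T_N = λ_N/λ_Q = 1520/227 = 6.696.
L_Q/L_N = (R_Q/R_N)²(T_Q/T_N)⁴ = (0.250)²(6.696)⁴ = 125.6.
F_Q/F_N = (L_Q/L_N)/(d_Q/d_N)² = 125.6/(16.0)² = 0.4908.

0.491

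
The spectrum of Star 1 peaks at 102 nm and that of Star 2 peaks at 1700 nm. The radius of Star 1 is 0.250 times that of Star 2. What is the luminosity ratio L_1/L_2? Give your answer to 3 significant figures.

4.82×10^3

Wien's law gives T ∝ 1/λ_max, so T_1/T_2 = λ_2/λ_1 = 1700/102 = 16.67.
Then L ∝ R²T⁴ gives L_1/L_2 = (0.250)² × (16.67)⁴ = 0.06250 × 7.716×10^4 = 4823.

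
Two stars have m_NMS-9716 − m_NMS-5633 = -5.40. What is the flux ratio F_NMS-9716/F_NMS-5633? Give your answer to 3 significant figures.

145

F_NMS-9716/F_NMS-5633 = 10^(−(m_NMS-9716 − m_NMS-5633)/2.5) = 10^(5.40/2.5) = 10^2.160 = 144.5.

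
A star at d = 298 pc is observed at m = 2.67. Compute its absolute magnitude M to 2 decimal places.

M = m − 5 log₁₀(d/10 pc) = 2.67 − 5 log₁₀(298/10)
  = 2.67 − 5 × 1.474 = 2.67 − 7.37 = -4.70.

-4.70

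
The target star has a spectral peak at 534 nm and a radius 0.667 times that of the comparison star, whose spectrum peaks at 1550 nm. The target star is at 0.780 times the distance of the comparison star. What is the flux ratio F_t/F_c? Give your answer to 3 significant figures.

51.9

Wien's law: T_t/T_c = λ_c/λ_t = 1550/534 = 2.903.
L_t/L_c = (R_t/R_c)²(T_t/T_c)⁴ = (0.667)²(2.903)⁴ = 31.58.
F_t/F_c = (L_t/L_c)/(d_t/d_c)² = 31.58/(0.780)² = 51.91.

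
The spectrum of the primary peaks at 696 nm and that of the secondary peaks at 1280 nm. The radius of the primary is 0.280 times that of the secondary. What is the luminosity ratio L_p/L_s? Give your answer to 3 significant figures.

0.897

Wien's law gives T ∝ 1/λ_max, so T_p/T_s = λ_s/λ_p = 1280/696 = 1.839.
Then L ∝ R²T⁴ gives L_p/L_s = (0.280)² × (1.839)⁴ = 0.07840 × 11.44 = 0.8968.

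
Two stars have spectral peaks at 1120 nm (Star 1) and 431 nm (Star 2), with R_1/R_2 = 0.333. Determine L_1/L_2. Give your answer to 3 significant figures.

0.00243

Wien's law gives T ∝ 1/λ_max, so T_1/T_2 = λ_2/λ_1 = 431/1120 = 0.3848.
Then L ∝ R²T⁴ gives L_1/L_2 = (0.333)² × (0.3848)⁴ = 0.1109 × 0.02193 = 0.002432.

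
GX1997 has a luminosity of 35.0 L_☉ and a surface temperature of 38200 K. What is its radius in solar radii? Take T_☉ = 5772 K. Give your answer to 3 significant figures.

0.135 solar radii

R/R_☉ = √(L/L_☉) / (T/T_☉)² = √(35.0) / (6.618)²
       = 5.916 / 43.80 = 0.1351.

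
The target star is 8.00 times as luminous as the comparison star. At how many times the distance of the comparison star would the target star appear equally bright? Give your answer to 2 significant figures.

Equal flux requires L_t/d_t² = L_c/d_c², so d_t/d_c = √(L_t/L_c)
= √(8.00) = 2.828.

2.8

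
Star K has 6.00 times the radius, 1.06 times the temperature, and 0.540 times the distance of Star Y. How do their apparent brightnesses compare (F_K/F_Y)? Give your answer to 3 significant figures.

156

L_K/L_Y = (R_K/R_Y)²(T_K/T_Y)⁴ = (6.00)² × (1.06)⁴ = 45.45.
F_K/F_Y = (L_K/L_Y)/(d_K/d_Y)² = 45.45 / (0.540)² = 155.9.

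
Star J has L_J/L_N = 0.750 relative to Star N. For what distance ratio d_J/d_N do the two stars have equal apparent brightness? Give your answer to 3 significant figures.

Equal flux requires L_J/d_J² = L_N/d_N², so d_J/d_N = √(L_J/L_N)
= √(0.750) = 0.8660.

0.866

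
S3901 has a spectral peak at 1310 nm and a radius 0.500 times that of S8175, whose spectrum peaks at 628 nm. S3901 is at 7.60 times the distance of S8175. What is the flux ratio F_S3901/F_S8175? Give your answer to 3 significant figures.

Wien's law: T_S3901/T_S8175 = λ_S8175/λ_S3901 = 628/1310 = 0.4794.
L_S3901/L_S8175 = (R_S3901/R_S8175)²(T_S3901/T_S8175)⁴ = (0.500)²(0.4794)⁴ = 0.01320.
F_S3901/F_S8175 = (L_S3901/L_S8175)/(d_S3901/d_S8175)² = 0.01320/(7.60)² = 2.286×10^-4.

2.29×10^-4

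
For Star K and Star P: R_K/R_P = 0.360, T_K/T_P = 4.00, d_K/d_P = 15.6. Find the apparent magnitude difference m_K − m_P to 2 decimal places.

L_K/L_P = (0.360)²(4.00)⁴ = 33.18.
F_K/F_P = (L_K/L_P)/(d_K/d_P)² = 33.18/243.4 = 0.1363.
m_K − m_P = −2.5 log₁₀(0.1363) = 2.16.

2.16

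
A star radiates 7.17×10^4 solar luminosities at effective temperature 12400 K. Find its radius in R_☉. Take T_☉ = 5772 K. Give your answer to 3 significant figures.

58.0 R_☉

R/R_☉ = √(L/L_☉) / (T/T_☉)² = √(7.17×10^4) / (2.148)²
       = 267.8 / 4.615 = 58.02.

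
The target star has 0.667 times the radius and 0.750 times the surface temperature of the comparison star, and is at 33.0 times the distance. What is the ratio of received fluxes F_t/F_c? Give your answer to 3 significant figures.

1.29×10^-4

L_t/L_c = (R_t/R_c)²(T_t/T_c)⁴ = (0.667)² × (0.750)⁴ = 0.1408.
F_t/F_c = (L_t/L_c)/(d_t/d_c)² = 0.1408 / (33.0)² = 1.293×10^-4.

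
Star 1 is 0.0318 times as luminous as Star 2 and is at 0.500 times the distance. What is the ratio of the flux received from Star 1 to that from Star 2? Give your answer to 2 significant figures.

0.13

F = L/(4πd²), so F_1/F_2 = (L_1/L_2) / (d_1/d_2)²
= 0.0318 / (0.500)² = 0.0318 / 0.2500 = 0.1272.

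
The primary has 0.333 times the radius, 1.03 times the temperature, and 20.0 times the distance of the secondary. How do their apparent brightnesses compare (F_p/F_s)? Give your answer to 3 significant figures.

3.12×10^-4

L_p/L_s = (R_p/R_s)²(T_p/T_s)⁴ = (0.333)² × (1.03)⁴ = 0.1248.
F_p/F_s = (L_p/L_s)/(d_p/d_s)² = 0.1248 / (20.0)² = 3.120×10^-4.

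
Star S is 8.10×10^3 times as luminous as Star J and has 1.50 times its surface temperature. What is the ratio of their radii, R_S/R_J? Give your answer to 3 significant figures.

40.0

L ∝ R²T⁴ gives R ∝ √L / T², so
R_S/R_J = √(8.10×10^3) / (1.50)² = 90.00 / 2.250 = 40.00.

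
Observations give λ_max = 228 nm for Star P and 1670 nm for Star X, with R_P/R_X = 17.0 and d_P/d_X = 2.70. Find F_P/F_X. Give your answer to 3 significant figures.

1.14×10^5

Wien's law: T_P/T_X = λ_X/λ_P = 1670/228 = 7.325.
L_P/L_X = (R_P/R_X)²(T_P/T_X)⁴ = (17.0)²(7.325)⁴ = 8.318×10^5.
F_P/F_X = (L_P/L_X)/(d_P/d_X)² = 8.318×10^5/(2.70)² = 1.141×10^5.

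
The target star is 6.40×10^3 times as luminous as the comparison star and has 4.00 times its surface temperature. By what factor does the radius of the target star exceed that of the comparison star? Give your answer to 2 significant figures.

5.0

L ∝ R²T⁴ gives R ∝ √L / T², so
R_t/R_c = √(6.40×10^3) / (4.00)² = 80.00 / 16.00 = 5.000.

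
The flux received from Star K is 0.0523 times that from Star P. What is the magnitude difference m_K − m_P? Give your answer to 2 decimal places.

m_K − m_P = −2.5 log₁₀(F_K/F_P) = −2.5 log₁₀(0.0523) = −2.5 × (-1.281) = 3.204.

3.20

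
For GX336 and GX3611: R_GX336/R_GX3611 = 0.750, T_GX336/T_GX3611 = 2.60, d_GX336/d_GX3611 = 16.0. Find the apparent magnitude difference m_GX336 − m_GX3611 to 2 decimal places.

L_GX336/L_GX3611 = (0.750)²(2.60)⁴ = 25.70.
F_GX336/F_GX3611 = (L_GX336/L_GX3611)/(d_GX336/d_GX3611)² = 25.70/256.0 = 0.1004.
m_GX336 − m_GX3611 = −2.5 log₁₀(0.1004) = 2.50.

2.50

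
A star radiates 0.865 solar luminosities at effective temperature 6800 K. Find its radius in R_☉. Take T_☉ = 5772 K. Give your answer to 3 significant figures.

0.670 R_☉

R/R_☉ = √(L/L_☉) / (T/T_☉)² = √(0.865) / (1.178)²
       = 0.9301 / 1.388 = 0.6701.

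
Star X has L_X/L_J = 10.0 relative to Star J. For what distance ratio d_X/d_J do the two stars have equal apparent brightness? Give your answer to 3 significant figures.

3.16

Equal flux requires L_X/d_X² = L_J/d_J², so d_X/d_J = √(L_X/L_J)
= √(10.0) = 3.162.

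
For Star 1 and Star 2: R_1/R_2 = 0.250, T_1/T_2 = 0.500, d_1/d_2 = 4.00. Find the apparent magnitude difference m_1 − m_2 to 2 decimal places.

9.03

L_1/L_2 = (0.250)²(0.500)⁴ = 0.003906.
F_1/F_2 = (L_1/L_2)/(d_1/d_2)² = 0.003906/16.00 = 2.441×10^-4.
m_1 − m_2 = −2.5 log₁₀(2.441×10^-4) = 9.03.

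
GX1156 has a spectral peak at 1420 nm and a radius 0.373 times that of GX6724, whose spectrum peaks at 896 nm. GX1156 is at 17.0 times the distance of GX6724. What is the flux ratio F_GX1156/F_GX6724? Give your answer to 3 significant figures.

7.63×10^-5

Wien's law: T_GX1156/T_GX6724 = λ_GX6724/λ_GX1156 = 896/1420 = 0.6310.
L_GX1156/L_GX6724 = (R_GX1156/R_GX6724)²(T_GX1156/T_GX6724)⁴ = (0.373)²(0.6310)⁴ = 0.02205.
F_GX1156/F_GX6724 = (L_GX1156/L_GX6724)/(d_GX1156/d_GX6724)² = 0.02205/(17.0)² = 7.631×10^-5.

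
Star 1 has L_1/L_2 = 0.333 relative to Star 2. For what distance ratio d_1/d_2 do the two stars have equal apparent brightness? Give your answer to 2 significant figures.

0.58

Equal flux requires L_1/d_1² = L_2/d_2², so d_1/d_2 = √(L_1/L_2)
= √(0.333) = 0.5771.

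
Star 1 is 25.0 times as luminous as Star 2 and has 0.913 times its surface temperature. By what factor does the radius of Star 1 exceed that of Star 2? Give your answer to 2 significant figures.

L ∝ R²T⁴ gives R ∝ √L / T², so
R_1/R_2 = √(25.0) / (0.913)² = 5.000 / 0.8336 = 5.998.

6.0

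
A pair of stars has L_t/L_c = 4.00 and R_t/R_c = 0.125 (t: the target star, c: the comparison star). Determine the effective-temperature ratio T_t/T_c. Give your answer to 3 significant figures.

4.00

L ∝ R²T⁴ gives T ∝ (L/R²)^(1/4), so
T_t/T_c = (4.00 / 0.125²)^(1/4) = (256.0)^(1/4) = 4.000.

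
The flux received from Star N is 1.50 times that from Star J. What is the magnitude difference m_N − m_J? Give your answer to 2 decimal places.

m_N − m_J = −2.5 log₁₀(F_N/F_J) = −2.5 log₁₀(1.50) = −2.5 × (0.176) = -0.440.

-0.44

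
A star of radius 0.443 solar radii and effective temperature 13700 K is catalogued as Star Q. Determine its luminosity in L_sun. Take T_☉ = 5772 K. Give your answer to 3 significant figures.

L/L_☉ = (R/R_☉)² (T/T_☉)⁴ = (0.443)² × (13700/5772)⁴
       = 0.1962 × (2.374)⁴ = 0.1962 × 31.74 = 6.229.

6.23 L_sun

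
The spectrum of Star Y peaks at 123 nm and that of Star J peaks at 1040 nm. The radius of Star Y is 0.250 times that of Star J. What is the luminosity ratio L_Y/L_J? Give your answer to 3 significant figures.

Wien's law gives T ∝ 1/λ_max, so T_Y/T_J = λ_J/λ_Y = 1040/123 = 8.455.
Then L ∝ R²T⁴ gives L_Y/L_J = (0.250)² × (8.455)⁴ = 0.06250 × 5111 = 319.4.

319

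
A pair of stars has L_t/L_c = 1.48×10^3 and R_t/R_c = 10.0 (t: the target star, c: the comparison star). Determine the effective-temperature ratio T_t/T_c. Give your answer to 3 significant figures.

1.96

L ∝ R²T⁴ gives T ∝ (L/R²)^(1/4), so
T_t/T_c = (1.48×10^3 / 10.0²)^(1/4) = (14.80)^(1/4) = 1.961.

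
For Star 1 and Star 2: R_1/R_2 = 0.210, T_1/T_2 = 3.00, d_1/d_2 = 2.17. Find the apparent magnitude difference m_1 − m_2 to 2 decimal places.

L_1/L_2 = (0.210)²(3.00)⁴ = 3.572.
F_1/F_2 = (L_1/L_2)/(d_1/d_2)² = 3.572/4.709 = 0.7586.
m_1 − m_2 = −2.5 log₁₀(0.7586) = 0.30.

0.30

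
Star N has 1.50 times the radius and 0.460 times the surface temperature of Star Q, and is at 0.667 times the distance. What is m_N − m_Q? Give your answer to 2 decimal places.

L_N/L_Q = (1.50)²(0.460)⁴ = 0.1007.
F_N/F_Q = (L_N/L_Q)/(d_N/d_Q)² = 0.1007/0.4449 = 0.2264.
m_N − m_Q = −2.5 log₁₀(0.2264) = 1.61.

1.61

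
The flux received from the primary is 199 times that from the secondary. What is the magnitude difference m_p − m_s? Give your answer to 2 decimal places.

m_p − m_s = −2.5 log₁₀(F_p/F_s) = −2.5 log₁₀(199) = −2.5 × (2.299) = -5.747.

-5.75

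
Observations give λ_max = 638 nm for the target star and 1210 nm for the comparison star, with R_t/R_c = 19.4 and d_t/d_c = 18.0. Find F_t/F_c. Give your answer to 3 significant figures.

15.0

Wien's law: T_t/T_c = λ_c/λ_t = 1210/638 = 1.897.
L_t/L_c = (R_t/R_c)²(T_t/T_c)⁴ = (19.4)²(1.897)⁴ = 4869.
F_t/F_c = (L_t/L_c)/(d_t/d_c)² = 4869/(18.0)² = 15.03.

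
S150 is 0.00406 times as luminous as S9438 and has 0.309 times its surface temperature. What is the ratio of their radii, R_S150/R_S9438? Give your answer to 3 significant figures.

0.667

L ∝ R²T⁴ gives R ∝ √L / T², so
R_S150/R_S9438 = √(0.00406) / (0.309)² = 0.06372 / 0.09548 = 0.6673.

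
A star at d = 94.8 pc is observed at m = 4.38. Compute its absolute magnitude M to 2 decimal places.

M = m − 5 log₁₀(d/10 pc) = 4.38 − 5 log₁₀(94.8/10)
  = 4.38 − 5 × 0.977 = 4.38 − 4.88 = -0.50.

-0.50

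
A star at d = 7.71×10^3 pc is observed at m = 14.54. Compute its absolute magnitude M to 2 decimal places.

M = m − 5 log₁₀(d/10 pc) = 14.54 − 5 log₁₀(7.71×10^3/10)
  = 14.54 − 5 × 2.887 = 14.54 − 14.44 = 0.10.

0.10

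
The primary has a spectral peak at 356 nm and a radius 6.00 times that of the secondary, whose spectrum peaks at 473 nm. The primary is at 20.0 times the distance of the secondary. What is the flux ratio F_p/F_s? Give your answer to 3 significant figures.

Wien's law: T_p/T_s = λ_s/λ_p = 473/356 = 1.329.
L_p/L_s = (R_p/R_s)²(T_p/T_s)⁴ = (6.00)²(1.329)⁴ = 112.2.
F_p/F_s = (L_p/L_s)/(d_p/d_s)² = 112.2/(20.0)² = 0.2805.

0.280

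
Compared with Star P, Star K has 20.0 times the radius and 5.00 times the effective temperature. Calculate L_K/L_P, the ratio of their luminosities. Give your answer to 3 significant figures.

From the Stefan–Boltzmann law, L ∝ R²T⁴, so
L_K/L_P = (R_K/R_P)² (T_K/T_P)⁴ = (20.0)² × (5.00)⁴ = 400.0 × 625.0 = 2.500×10^5.

2.50×10^5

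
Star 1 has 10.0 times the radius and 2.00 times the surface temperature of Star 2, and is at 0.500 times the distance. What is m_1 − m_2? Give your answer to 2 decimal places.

L_1/L_2 = (10.0)²(2.00)⁴ = 1600.
F_1/F_2 = (L_1/L_2)/(d_1/d_2)² = 1600/0.2500 = 6400.
m_1 − m_2 = −2.5 log₁₀(6400) = -9.52.

-9.52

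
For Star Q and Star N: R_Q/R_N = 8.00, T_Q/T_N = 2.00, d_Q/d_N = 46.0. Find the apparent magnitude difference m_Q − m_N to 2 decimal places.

L_Q/L_N = (8.00)²(2.00)⁴ = 1024.
F_Q/F_N = (L_Q/L_N)/(d_Q/d_N)² = 1024/2116 = 0.4839.
m_Q − m_N = −2.5 log₁₀(0.4839) = 0.79.

0.79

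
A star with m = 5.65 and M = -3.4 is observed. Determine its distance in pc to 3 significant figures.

m − M = 5 log₁₀(d/10 pc)
5.65 − (-3.4) = 9.05 = 5 log₁₀(d/10)
d = 10 × 10^(9.05/5) = 10 × 10^1.810 = 645.7 pc.

646 pc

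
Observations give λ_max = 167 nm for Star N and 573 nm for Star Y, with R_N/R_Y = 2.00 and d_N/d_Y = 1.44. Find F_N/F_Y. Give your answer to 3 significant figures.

267

Wien's law: T_N/T_Y = λ_Y/λ_N = 573/167 = 3.431.
L_N/L_Y = (R_N/R_Y)²(T_N/T_Y)⁴ = (2.00)²(3.431)⁴ = 554.4.
F_N/F_Y = (L_N/L_Y)/(d_N/d_Y)² = 554.4/(1.44)² = 267.4.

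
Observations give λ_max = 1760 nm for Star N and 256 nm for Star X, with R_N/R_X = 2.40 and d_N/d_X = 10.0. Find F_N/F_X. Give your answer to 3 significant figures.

Wien's law: T_N/T_X = λ_X/λ_N = 256/1760 = 0.1455.
L_N/L_X = (R_N/R_X)²(T_N/T_X)⁴ = (2.40)²(0.1455)⁴ = 0.002578.
F_N/F_X = (L_N/L_X)/(d_N/d_X)² = 0.002578/(10.0)² = 2.578×10^-5.

2.58×10^-5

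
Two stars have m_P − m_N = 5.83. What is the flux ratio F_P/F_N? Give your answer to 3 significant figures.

0.00466

F_P/F_N = 10^(−(m_P − m_N)/2.5) = 10^(-5.83/2.5) = 10^-2.332 = 0.004656.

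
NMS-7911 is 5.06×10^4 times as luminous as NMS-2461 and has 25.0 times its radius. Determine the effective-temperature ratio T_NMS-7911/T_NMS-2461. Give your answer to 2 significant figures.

L ∝ R²T⁴ gives T ∝ (L/R²)^(1/4), so
T_NMS-7911/T_NMS-2461 = (5.06×10^4 / 25.0²)^(1/4) = (80.96)^(1/4) = 3.000.

3.0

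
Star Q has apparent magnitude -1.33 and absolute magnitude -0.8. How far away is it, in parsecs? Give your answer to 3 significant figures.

m − M = 5 log₁₀(d/10 pc)
-1.33 − (-0.8) = -0.53 = 5 log₁₀(d/10)
d = 10 × 10^(-0.53/5) = 10 × 10^-0.106 = 7.834 pc.

7.83 pc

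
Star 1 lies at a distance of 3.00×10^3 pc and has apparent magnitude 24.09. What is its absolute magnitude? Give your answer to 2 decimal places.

M = m − 5 log₁₀(d/10 pc) = 24.09 − 5 log₁₀(3.00×10^3/10)
  = 24.09 − 5 × 2.477 = 24.09 − 12.39 = 11.70.

11.70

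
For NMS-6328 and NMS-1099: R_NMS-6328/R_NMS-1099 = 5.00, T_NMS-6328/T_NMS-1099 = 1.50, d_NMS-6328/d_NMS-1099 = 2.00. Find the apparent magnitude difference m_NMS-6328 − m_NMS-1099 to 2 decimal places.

-3.75

L_NMS-6328/L_NMS-1099 = (5.00)²(1.50)⁴ = 126.6.
F_NMS-6328/F_NMS-1099 = (L_NMS-6328/L_NMS-1099)/(d_NMS-6328/d_NMS-1099)² = 126.6/4.000 = 31.64.
m_NMS-6328 − m_NMS-1099 = −2.5 log₁₀(31.64) = -3.75.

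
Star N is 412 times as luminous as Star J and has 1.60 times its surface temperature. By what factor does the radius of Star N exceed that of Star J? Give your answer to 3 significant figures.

7.93

L ∝ R²T⁴ gives R ∝ √L / T², so
R_N/R_J = √(412) / (1.60)² = 20.30 / 2.560 = 7.929.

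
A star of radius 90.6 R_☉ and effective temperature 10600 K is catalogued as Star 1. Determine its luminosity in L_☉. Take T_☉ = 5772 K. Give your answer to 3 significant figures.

L/L_☉ = (R/R_☉)² (T/T_☉)⁴ = (90.6)² × (10600/5772)⁴
       = 8208 × (1.836)⁴ = 8208 × 11.37 = 9.336×10^4.

9.34×10^4 L_☉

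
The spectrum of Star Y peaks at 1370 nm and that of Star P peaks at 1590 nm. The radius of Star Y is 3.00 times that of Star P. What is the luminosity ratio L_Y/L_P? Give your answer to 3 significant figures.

16.3

Wien's law gives T ∝ 1/λ_max, so T_Y/T_P = λ_P/λ_Y = 1590/1370 = 1.161.
Then L ∝ R²T⁴ gives L_Y/L_P = (3.00)² × (1.161)⁴ = 9.000 × 1.814 = 16.33.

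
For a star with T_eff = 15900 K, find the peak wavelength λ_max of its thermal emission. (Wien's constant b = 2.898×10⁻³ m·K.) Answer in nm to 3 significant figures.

182 nm

λ_max = b/T = 2.898×10⁻³ / 15900 = 1.82×10^-7 m = 182.3 nm.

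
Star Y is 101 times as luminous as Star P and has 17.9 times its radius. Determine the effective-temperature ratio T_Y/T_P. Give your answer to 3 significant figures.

0.749

L ∝ R²T⁴ gives T ∝ (L/R²)^(1/4), so
T_Y/T_P = (101 / 17.9²)^(1/4) = (0.3152)^(1/4) = 0.7493.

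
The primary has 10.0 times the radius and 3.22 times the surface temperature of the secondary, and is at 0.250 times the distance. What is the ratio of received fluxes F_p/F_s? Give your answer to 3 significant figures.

L_p/L_s = (R_p/R_s)²(T_p/T_s)⁴ = (10.0)² × (3.22)⁴ = 1.075×10^4.
F_p/F_s = (L_p/L_s)/(d_p/d_s)² = 1.075×10^4 / (0.250)² = 1.720×10^5.

1.72×10^5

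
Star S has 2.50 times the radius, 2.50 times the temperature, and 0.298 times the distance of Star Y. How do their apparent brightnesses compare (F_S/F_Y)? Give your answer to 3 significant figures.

L_S/L_Y = (R_S/R_Y)²(T_S/T_Y)⁴ = (2.50)² × (2.50)⁴ = 244.1.
F_S/F_Y = (L_S/L_Y)/(d_S/d_Y)² = 244.1 / (0.298)² = 2749.

2.75×10^3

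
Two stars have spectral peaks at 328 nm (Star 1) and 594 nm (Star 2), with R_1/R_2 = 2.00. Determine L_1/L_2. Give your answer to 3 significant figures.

43.0

Wien's law gives T ∝ 1/λ_max, so T_1/T_2 = λ_2/λ_1 = 594/328 = 1.811.
Then L ∝ R²T⁴ gives L_1/L_2 = (2.00)² × (1.811)⁴ = 4.000 × 10.76 = 43.02.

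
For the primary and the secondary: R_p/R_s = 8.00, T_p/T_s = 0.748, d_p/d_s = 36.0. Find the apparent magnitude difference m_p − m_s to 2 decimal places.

4.53

L_p/L_s = (8.00)²(0.748)⁴ = 20.03.
F_p/F_s = (L_p/L_s)/(d_p/d_s)² = 20.03/1296 = 0.01546.
m_p − m_s = −2.5 log₁₀(0.01546) = 4.53.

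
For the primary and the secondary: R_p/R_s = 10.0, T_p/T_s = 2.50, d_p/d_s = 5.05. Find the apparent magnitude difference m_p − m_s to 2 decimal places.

L_p/L_s = (10.0)²(2.50)⁴ = 3906.
F_p/F_s = (L_p/L_s)/(d_p/d_s)² = 3906/25.50 = 153.2.
m_p − m_s = −2.5 log₁₀(153.2) = -5.46.

-5.46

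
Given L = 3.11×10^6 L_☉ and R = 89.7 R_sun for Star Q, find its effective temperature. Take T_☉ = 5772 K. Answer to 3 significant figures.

2.56×10^4 K

T/T_☉ = (L/L_☉)^(1/4) / (R/R_☉)^(1/2)
T = 5772 × (3.11×10^6)^(1/4) / √(89.7) = 5772 × 41.99 / 9.471 = 2.559×10^4 K.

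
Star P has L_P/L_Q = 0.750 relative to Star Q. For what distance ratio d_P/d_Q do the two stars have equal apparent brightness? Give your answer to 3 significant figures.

Equal flux requires L_P/d_P² = L_Q/d_Q², so d_P/d_Q = √(L_P/L_Q)
= √(0.750) = 0.8660.

0.866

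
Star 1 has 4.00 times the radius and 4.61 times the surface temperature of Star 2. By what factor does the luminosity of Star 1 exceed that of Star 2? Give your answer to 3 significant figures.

7.23×10^3

From the Stefan–Boltzmann law, L ∝ R²T⁴, so
L_1/L_2 = (R_1/R_2)² (T_1/T_2)⁴ = (4.00)² × (4.61)⁴ = 16.00 × 451.7 = 7226.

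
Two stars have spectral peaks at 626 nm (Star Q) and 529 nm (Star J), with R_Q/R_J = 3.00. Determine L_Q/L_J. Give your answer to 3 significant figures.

Wien's law gives T ∝ 1/λ_max, so T_Q/T_J = λ_J/λ_Q = 529/626 = 0.8450.
Then L ∝ R²T⁴ gives L_Q/L_J = (3.00)² × (0.8450)⁴ = 9.000 × 0.5099 = 4.590.

4.59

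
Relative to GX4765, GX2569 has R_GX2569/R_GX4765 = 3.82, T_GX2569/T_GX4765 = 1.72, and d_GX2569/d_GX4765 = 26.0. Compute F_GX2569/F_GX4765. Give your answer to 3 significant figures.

L_GX2569/L_GX4765 = (R_GX2569/R_GX4765)²(T_GX2569/T_GX4765)⁴ = (3.82)² × (1.72)⁴ = 127.7.
F_GX2569/F_GX4765 = (L_GX2569/L_GX4765)/(d_GX2569/d_GX4765)² = 127.7 / (26.0)² = 0.1889.

0.189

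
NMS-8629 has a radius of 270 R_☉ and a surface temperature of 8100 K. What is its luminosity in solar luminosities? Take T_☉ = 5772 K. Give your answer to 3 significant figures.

2.83×10^5 solar luminosities

L/L_☉ = (R/R_☉)² (T/T_☉)⁴ = (270)² × (8100/5772)⁴
       = 7.290×10^4 × (1.403)⁴ = 7.290×10^4 × 3.878 = 2.827×10^5.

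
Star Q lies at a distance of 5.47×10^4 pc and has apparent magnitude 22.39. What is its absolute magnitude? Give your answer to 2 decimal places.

3.70

M = m − 5 log₁₀(d/10 pc) = 22.39 − 5 log₁₀(5.47×10^4/10)
  = 22.39 − 5 × 3.738 = 22.39 − 18.69 = 3.70.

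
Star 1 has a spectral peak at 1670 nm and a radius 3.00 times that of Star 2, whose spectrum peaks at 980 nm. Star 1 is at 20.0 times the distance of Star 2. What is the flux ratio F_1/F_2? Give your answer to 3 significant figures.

0.00267

Wien's law: T_1/T_2 = λ_2/λ_1 = 980/1670 = 0.5868.
L_1/L_2 = (R_1/R_2)²(T_1/T_2)⁴ = (3.00)²(0.5868)⁴ = 1.067.
F_1/F_2 = (L_1/L_2)/(d_1/d_2)² = 1.067/(20.0)² = 0.002668.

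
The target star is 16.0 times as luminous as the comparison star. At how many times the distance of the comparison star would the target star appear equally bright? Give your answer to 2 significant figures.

Equal flux requires L_t/d_t² = L_c/d_c², so d_t/d_c = √(L_t/L_c)
= √(16.0) = 4.000.

4.0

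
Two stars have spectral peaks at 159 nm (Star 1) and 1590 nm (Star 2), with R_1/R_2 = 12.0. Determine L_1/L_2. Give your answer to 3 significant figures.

Wien's law gives T ∝ 1/λ_max, so T_1/T_2 = λ_2/λ_1 = 1590/159 = 10.00.
Then L ∝ R²T⁴ gives L_1/L_2 = (12.0)² × (10.00)⁴ = 144.0 × 1.000×10^4 = 1.440×10^6.

1.44×10^6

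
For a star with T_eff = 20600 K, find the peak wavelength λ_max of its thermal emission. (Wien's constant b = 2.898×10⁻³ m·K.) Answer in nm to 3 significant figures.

141 nm

λ_max = b/T = 2.898×10⁻³ / 20600 = 1.41×10^-7 m = 140.7 nm.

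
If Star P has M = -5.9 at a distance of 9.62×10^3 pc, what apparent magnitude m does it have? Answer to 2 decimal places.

m = M + 5 log₁₀(d/10 pc) = -5.9 + 5 log₁₀(9.62×10^3/10)
  = -5.9 + 5 × 2.983 = -5.9 + 14.92 = 9.02.

9.02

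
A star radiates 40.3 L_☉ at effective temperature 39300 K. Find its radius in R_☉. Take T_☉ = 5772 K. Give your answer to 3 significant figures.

0.137 R_☉

R/R_☉ = √(L/L_☉) / (T/T_☉)² = √(40.3) / (6.809)²
       = 6.348 / 46.36 = 0.1369.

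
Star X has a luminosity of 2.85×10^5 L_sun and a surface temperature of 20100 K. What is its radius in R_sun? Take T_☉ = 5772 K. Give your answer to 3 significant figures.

44.0 R_sun

R/R_☉ = √(L/L_☉) / (T/T_☉)² = √(2.85×10^5) / (3.482)²
       = 533.9 / 12.13 = 44.02.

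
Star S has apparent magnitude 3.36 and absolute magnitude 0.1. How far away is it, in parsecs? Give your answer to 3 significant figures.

44.9 pc

m − M = 5 log₁₀(d/10 pc)
3.36 − (0.1) = 3.26 = 5 log₁₀(d/10)
d = 10 × 10^(3.26/5) = 10 × 10^0.652 = 44.87 pc.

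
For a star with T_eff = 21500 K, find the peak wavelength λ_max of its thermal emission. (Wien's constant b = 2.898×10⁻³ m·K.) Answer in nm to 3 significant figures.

135 nm

λ_max = b/T = 2.898×10⁻³ / 21500 = 1.35×10^-7 m = 134.8 nm.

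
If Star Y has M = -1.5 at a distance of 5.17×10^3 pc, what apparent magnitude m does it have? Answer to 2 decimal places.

12.07

m = M + 5 log₁₀(d/10 pc) = -1.5 + 5 log₁₀(5.17×10^3/10)
  = -1.5 + 5 × 2.713 = -1.5 + 13.57 = 12.07.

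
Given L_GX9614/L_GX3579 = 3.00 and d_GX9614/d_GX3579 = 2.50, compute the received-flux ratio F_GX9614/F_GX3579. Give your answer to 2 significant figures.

F = L/(4πd²), so F_GX9614/F_GX3579 = (L_GX9614/L_GX3579) / (d_GX9614/d_GX3579)²
= 3.00 / (2.50)² = 3.00 / 6.250 = 0.4800.

0.48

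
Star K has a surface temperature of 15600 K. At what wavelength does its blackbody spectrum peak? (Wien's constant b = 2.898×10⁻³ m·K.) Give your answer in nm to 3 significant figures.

186 nm

λ_max = b/T = 2.898×10⁻³ / 15600 = 1.86×10^-7 m = 185.8 nm.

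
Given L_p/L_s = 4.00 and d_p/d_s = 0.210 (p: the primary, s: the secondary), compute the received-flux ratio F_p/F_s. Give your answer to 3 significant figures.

90.7

F = L/(4πd²), so F_p/F_s = (L_p/L_s) / (d_p/d_s)²
= 4.00 / (0.210)² = 4.00 / 0.04410 = 90.70.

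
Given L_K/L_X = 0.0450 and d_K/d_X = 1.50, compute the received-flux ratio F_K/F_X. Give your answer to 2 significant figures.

0.020

F = L/(4πd²), so F_K/F_X = (L_K/L_X) / (d_K/d_X)²
= 0.0450 / (1.50)² = 0.0450 / 2.250 = 0.02000.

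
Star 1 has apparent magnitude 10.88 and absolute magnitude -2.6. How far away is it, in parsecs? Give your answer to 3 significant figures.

m − M = 5 log₁₀(d/10 pc)
10.88 − (-2.6) = 13.48 = 5 log₁₀(d/10)
d = 10 × 10^(13.48/5) = 10 × 10^2.696 = 4966 pc.

4.97×10^3 pc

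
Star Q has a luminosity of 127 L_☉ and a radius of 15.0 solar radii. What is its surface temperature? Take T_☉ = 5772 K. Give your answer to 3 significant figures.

T/T_☉ = (L/L_☉)^(1/4) / (R/R_☉)^(1/2)
T = 5772 × (127)^(1/4) / √(15.0) = 5772 × 3.357 / 3.873 = 5003 K.

5.00×10^3 K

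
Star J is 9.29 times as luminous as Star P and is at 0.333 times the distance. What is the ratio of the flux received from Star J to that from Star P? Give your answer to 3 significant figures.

F = L/(4πd²), so F_J/F_P = (L_J/L_P) / (d_J/d_P)²
= 9.29 / (0.333)² = 9.29 / 0.1109 = 83.78.

83.8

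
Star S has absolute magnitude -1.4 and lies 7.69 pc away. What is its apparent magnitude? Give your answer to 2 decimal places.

-1.97

m = M + 5 log₁₀(d/10 pc) = -1.4 + 5 log₁₀(7.69/10)
  = -1.4 + 5 × -0.114 = -1.4 + -0.57 = -1.97.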